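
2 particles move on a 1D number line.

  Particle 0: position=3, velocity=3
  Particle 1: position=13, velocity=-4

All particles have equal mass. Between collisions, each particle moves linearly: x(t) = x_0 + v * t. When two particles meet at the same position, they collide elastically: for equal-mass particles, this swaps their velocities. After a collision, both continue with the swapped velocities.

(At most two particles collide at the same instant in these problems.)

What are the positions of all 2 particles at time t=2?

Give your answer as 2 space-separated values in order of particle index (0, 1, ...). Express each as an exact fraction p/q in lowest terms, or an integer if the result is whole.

Collision at t=10/7: particles 0 and 1 swap velocities; positions: p0=51/7 p1=51/7; velocities now: v0=-4 v1=3
Advance to t=2 (no further collisions before then); velocities: v0=-4 v1=3; positions = 5 9

Answer: 5 9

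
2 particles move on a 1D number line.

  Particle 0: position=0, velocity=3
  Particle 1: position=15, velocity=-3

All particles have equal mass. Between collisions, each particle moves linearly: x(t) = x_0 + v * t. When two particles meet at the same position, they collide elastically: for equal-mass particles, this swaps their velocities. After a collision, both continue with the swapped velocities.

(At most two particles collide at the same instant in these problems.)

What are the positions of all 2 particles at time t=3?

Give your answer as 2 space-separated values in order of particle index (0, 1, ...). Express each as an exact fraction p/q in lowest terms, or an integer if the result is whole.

Answer: 6 9

Derivation:
Collision at t=5/2: particles 0 and 1 swap velocities; positions: p0=15/2 p1=15/2; velocities now: v0=-3 v1=3
Advance to t=3 (no further collisions before then); velocities: v0=-3 v1=3; positions = 6 9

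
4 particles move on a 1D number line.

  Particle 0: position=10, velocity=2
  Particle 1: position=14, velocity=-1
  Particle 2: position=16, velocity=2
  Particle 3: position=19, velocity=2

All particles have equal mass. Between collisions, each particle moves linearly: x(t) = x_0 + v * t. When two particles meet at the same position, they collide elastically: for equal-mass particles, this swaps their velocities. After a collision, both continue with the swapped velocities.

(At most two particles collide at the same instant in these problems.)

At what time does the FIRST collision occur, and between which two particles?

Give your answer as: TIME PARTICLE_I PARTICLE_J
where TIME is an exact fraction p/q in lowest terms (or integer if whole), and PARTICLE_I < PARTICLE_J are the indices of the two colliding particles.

Pair (0,1): pos 10,14 vel 2,-1 -> gap=4, closing at 3/unit, collide at t=4/3
Pair (1,2): pos 14,16 vel -1,2 -> not approaching (rel speed -3 <= 0)
Pair (2,3): pos 16,19 vel 2,2 -> not approaching (rel speed 0 <= 0)
Earliest collision: t=4/3 between 0 and 1

Answer: 4/3 0 1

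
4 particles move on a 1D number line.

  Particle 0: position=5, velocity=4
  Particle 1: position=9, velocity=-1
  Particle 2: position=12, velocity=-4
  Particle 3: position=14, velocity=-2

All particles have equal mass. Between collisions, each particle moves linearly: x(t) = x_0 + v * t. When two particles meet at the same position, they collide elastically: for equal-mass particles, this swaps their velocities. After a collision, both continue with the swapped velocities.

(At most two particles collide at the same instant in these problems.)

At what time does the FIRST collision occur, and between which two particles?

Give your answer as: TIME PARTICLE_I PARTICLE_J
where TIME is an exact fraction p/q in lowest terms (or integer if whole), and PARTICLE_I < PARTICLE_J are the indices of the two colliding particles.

Answer: 4/5 0 1

Derivation:
Pair (0,1): pos 5,9 vel 4,-1 -> gap=4, closing at 5/unit, collide at t=4/5
Pair (1,2): pos 9,12 vel -1,-4 -> gap=3, closing at 3/unit, collide at t=1
Pair (2,3): pos 12,14 vel -4,-2 -> not approaching (rel speed -2 <= 0)
Earliest collision: t=4/5 between 0 and 1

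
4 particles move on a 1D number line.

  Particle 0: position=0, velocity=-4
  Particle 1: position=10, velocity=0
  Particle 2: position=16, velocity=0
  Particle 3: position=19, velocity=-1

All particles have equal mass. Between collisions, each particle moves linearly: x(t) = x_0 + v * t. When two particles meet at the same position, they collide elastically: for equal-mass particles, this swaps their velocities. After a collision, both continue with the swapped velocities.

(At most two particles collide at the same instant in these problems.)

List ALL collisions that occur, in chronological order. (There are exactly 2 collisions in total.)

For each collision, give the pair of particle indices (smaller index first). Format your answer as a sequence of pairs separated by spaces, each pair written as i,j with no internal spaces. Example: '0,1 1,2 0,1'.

Answer: 2,3 1,2

Derivation:
Collision at t=3: particles 2 and 3 swap velocities; positions: p0=-12 p1=10 p2=16 p3=16; velocities now: v0=-4 v1=0 v2=-1 v3=0
Collision at t=9: particles 1 and 2 swap velocities; positions: p0=-36 p1=10 p2=10 p3=16; velocities now: v0=-4 v1=-1 v2=0 v3=0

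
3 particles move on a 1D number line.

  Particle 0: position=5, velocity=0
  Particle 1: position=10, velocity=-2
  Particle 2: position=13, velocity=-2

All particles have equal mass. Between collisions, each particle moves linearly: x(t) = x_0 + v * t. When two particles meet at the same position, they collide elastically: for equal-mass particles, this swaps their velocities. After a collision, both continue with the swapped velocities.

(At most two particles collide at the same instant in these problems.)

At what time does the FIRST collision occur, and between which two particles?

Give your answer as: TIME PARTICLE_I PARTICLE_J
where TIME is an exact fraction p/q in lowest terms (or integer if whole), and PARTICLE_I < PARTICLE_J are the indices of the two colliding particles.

Pair (0,1): pos 5,10 vel 0,-2 -> gap=5, closing at 2/unit, collide at t=5/2
Pair (1,2): pos 10,13 vel -2,-2 -> not approaching (rel speed 0 <= 0)
Earliest collision: t=5/2 between 0 and 1

Answer: 5/2 0 1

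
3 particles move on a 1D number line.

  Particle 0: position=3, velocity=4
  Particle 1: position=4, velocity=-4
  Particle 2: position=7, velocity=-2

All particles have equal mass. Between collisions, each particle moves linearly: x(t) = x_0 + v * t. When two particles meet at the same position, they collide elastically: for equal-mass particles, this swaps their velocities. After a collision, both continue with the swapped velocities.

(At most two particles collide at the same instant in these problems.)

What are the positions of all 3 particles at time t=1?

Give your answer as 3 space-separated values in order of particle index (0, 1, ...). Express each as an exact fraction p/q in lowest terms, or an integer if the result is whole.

Collision at t=1/8: particles 0 and 1 swap velocities; positions: p0=7/2 p1=7/2 p2=27/4; velocities now: v0=-4 v1=4 v2=-2
Collision at t=2/3: particles 1 and 2 swap velocities; positions: p0=4/3 p1=17/3 p2=17/3; velocities now: v0=-4 v1=-2 v2=4
Advance to t=1 (no further collisions before then); velocities: v0=-4 v1=-2 v2=4; positions = 0 5 7

Answer: 0 5 7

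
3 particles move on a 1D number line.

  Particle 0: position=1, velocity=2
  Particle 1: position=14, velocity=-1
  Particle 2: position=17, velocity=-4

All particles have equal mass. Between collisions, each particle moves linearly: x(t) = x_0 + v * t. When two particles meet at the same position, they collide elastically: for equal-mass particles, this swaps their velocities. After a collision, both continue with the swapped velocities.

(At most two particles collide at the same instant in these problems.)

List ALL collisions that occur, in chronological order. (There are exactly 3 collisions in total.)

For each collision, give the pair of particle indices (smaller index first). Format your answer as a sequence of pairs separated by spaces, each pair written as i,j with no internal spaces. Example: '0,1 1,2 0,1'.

Collision at t=1: particles 1 and 2 swap velocities; positions: p0=3 p1=13 p2=13; velocities now: v0=2 v1=-4 v2=-1
Collision at t=8/3: particles 0 and 1 swap velocities; positions: p0=19/3 p1=19/3 p2=34/3; velocities now: v0=-4 v1=2 v2=-1
Collision at t=13/3: particles 1 and 2 swap velocities; positions: p0=-1/3 p1=29/3 p2=29/3; velocities now: v0=-4 v1=-1 v2=2

Answer: 1,2 0,1 1,2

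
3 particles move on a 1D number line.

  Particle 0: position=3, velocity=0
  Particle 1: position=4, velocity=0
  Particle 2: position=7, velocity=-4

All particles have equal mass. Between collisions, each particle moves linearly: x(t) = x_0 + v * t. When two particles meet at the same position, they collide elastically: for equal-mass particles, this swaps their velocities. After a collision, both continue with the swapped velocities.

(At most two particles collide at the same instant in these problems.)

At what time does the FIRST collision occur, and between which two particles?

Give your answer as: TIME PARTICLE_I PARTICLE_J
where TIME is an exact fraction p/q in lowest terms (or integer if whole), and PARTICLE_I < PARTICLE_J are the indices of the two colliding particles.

Answer: 3/4 1 2

Derivation:
Pair (0,1): pos 3,4 vel 0,0 -> not approaching (rel speed 0 <= 0)
Pair (1,2): pos 4,7 vel 0,-4 -> gap=3, closing at 4/unit, collide at t=3/4
Earliest collision: t=3/4 between 1 and 2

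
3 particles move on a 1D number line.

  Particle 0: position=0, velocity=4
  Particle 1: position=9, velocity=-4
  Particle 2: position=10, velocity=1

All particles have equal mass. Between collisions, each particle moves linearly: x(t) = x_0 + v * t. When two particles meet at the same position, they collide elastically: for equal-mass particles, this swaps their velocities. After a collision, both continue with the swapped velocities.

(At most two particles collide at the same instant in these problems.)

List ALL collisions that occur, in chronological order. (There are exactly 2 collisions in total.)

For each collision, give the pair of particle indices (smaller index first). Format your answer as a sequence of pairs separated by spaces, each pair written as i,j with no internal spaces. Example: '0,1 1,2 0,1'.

Collision at t=9/8: particles 0 and 1 swap velocities; positions: p0=9/2 p1=9/2 p2=89/8; velocities now: v0=-4 v1=4 v2=1
Collision at t=10/3: particles 1 and 2 swap velocities; positions: p0=-13/3 p1=40/3 p2=40/3; velocities now: v0=-4 v1=1 v2=4

Answer: 0,1 1,2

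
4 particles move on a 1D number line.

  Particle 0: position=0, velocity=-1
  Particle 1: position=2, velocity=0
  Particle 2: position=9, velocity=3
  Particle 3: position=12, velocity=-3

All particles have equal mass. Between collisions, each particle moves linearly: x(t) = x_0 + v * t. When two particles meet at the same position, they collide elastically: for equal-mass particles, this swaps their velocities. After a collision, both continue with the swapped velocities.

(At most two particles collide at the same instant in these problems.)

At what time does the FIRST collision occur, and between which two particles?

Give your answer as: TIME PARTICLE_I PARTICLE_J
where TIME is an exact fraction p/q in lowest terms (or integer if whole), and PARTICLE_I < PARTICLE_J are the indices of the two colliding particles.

Pair (0,1): pos 0,2 vel -1,0 -> not approaching (rel speed -1 <= 0)
Pair (1,2): pos 2,9 vel 0,3 -> not approaching (rel speed -3 <= 0)
Pair (2,3): pos 9,12 vel 3,-3 -> gap=3, closing at 6/unit, collide at t=1/2
Earliest collision: t=1/2 between 2 and 3

Answer: 1/2 2 3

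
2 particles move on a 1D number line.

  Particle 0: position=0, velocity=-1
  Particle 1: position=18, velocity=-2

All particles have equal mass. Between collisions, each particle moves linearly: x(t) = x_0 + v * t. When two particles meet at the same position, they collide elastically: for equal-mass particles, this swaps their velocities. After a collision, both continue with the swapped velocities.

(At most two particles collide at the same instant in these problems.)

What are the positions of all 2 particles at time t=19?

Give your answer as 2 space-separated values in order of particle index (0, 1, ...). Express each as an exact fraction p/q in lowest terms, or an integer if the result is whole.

Answer: -20 -19

Derivation:
Collision at t=18: particles 0 and 1 swap velocities; positions: p0=-18 p1=-18; velocities now: v0=-2 v1=-1
Advance to t=19 (no further collisions before then); velocities: v0=-2 v1=-1; positions = -20 -19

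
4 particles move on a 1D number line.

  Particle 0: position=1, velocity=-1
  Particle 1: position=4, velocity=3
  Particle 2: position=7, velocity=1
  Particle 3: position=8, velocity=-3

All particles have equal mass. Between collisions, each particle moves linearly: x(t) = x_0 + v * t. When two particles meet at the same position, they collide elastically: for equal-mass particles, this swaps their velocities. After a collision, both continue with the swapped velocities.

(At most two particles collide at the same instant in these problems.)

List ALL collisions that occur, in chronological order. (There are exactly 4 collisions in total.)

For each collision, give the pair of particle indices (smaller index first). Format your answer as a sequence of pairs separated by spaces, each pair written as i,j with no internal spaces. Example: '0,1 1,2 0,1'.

Collision at t=1/4: particles 2 and 3 swap velocities; positions: p0=3/4 p1=19/4 p2=29/4 p3=29/4; velocities now: v0=-1 v1=3 v2=-3 v3=1
Collision at t=2/3: particles 1 and 2 swap velocities; positions: p0=1/3 p1=6 p2=6 p3=23/3; velocities now: v0=-1 v1=-3 v2=3 v3=1
Collision at t=3/2: particles 2 and 3 swap velocities; positions: p0=-1/2 p1=7/2 p2=17/2 p3=17/2; velocities now: v0=-1 v1=-3 v2=1 v3=3
Collision at t=7/2: particles 0 and 1 swap velocities; positions: p0=-5/2 p1=-5/2 p2=21/2 p3=29/2; velocities now: v0=-3 v1=-1 v2=1 v3=3

Answer: 2,3 1,2 2,3 0,1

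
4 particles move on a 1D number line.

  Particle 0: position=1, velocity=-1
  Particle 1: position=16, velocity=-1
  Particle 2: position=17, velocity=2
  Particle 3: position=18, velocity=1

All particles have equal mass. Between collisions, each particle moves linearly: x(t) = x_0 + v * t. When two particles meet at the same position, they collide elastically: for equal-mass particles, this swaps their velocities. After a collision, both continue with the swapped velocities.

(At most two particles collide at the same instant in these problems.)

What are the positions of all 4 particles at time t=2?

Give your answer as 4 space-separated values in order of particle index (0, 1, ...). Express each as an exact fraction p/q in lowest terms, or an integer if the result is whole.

Answer: -1 14 20 21

Derivation:
Collision at t=1: particles 2 and 3 swap velocities; positions: p0=0 p1=15 p2=19 p3=19; velocities now: v0=-1 v1=-1 v2=1 v3=2
Advance to t=2 (no further collisions before then); velocities: v0=-1 v1=-1 v2=1 v3=2; positions = -1 14 20 21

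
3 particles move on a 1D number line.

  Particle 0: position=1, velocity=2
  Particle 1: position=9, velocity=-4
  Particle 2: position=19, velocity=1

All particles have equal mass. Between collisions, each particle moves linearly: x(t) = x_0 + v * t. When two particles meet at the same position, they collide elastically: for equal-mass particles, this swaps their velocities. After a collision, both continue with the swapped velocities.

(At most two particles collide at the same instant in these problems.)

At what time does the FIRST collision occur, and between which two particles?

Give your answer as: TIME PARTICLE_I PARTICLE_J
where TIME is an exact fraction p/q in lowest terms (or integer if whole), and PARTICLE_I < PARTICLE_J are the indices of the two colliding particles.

Answer: 4/3 0 1

Derivation:
Pair (0,1): pos 1,9 vel 2,-4 -> gap=8, closing at 6/unit, collide at t=4/3
Pair (1,2): pos 9,19 vel -4,1 -> not approaching (rel speed -5 <= 0)
Earliest collision: t=4/3 between 0 and 1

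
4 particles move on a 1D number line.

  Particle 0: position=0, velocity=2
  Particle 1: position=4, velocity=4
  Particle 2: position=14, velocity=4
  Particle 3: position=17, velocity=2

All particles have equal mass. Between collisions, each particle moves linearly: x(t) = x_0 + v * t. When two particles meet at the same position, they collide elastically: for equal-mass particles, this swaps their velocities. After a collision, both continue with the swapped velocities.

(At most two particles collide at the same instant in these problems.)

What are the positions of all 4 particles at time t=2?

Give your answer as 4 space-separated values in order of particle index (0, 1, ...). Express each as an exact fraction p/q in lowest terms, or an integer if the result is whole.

Collision at t=3/2: particles 2 and 3 swap velocities; positions: p0=3 p1=10 p2=20 p3=20; velocities now: v0=2 v1=4 v2=2 v3=4
Advance to t=2 (no further collisions before then); velocities: v0=2 v1=4 v2=2 v3=4; positions = 4 12 21 22

Answer: 4 12 21 22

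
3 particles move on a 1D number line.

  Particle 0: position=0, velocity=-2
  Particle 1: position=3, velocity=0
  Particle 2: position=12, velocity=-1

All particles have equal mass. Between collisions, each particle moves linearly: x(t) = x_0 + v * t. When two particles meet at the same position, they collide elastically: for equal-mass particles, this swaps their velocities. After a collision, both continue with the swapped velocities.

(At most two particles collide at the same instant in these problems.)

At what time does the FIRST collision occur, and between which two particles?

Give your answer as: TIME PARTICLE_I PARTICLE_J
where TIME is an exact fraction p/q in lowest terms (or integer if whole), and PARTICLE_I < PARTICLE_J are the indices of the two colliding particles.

Answer: 9 1 2

Derivation:
Pair (0,1): pos 0,3 vel -2,0 -> not approaching (rel speed -2 <= 0)
Pair (1,2): pos 3,12 vel 0,-1 -> gap=9, closing at 1/unit, collide at t=9
Earliest collision: t=9 between 1 and 2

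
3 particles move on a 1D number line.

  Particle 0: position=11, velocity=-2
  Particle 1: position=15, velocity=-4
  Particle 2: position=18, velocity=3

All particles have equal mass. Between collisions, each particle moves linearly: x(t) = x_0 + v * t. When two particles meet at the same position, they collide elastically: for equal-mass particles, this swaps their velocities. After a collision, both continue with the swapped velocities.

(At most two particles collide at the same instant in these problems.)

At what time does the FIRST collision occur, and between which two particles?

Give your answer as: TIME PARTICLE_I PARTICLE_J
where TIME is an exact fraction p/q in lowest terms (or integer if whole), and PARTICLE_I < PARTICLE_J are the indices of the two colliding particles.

Pair (0,1): pos 11,15 vel -2,-4 -> gap=4, closing at 2/unit, collide at t=2
Pair (1,2): pos 15,18 vel -4,3 -> not approaching (rel speed -7 <= 0)
Earliest collision: t=2 between 0 and 1

Answer: 2 0 1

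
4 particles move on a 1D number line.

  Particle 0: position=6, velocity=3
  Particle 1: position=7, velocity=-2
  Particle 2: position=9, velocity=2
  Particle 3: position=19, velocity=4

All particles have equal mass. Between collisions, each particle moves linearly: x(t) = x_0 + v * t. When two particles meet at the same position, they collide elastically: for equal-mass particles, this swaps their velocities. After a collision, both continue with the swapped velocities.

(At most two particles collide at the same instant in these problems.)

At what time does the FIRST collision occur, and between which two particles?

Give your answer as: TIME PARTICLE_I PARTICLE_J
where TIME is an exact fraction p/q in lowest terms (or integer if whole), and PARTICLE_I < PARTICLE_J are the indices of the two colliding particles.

Answer: 1/5 0 1

Derivation:
Pair (0,1): pos 6,7 vel 3,-2 -> gap=1, closing at 5/unit, collide at t=1/5
Pair (1,2): pos 7,9 vel -2,2 -> not approaching (rel speed -4 <= 0)
Pair (2,3): pos 9,19 vel 2,4 -> not approaching (rel speed -2 <= 0)
Earliest collision: t=1/5 between 0 and 1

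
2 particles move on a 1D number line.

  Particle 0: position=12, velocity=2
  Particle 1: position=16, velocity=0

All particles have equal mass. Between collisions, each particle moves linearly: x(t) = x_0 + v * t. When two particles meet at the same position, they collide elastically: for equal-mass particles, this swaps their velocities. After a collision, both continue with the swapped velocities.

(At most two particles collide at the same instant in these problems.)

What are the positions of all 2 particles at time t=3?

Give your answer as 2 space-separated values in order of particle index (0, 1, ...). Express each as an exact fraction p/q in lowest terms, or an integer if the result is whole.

Collision at t=2: particles 0 and 1 swap velocities; positions: p0=16 p1=16; velocities now: v0=0 v1=2
Advance to t=3 (no further collisions before then); velocities: v0=0 v1=2; positions = 16 18

Answer: 16 18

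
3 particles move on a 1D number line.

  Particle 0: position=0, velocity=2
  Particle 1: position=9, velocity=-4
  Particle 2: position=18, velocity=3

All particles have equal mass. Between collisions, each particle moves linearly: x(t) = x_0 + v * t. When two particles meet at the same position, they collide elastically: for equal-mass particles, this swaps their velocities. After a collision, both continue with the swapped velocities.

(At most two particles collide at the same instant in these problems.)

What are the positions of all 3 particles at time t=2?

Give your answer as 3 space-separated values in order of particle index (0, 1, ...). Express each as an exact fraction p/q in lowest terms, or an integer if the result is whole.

Answer: 1 4 24

Derivation:
Collision at t=3/2: particles 0 and 1 swap velocities; positions: p0=3 p1=3 p2=45/2; velocities now: v0=-4 v1=2 v2=3
Advance to t=2 (no further collisions before then); velocities: v0=-4 v1=2 v2=3; positions = 1 4 24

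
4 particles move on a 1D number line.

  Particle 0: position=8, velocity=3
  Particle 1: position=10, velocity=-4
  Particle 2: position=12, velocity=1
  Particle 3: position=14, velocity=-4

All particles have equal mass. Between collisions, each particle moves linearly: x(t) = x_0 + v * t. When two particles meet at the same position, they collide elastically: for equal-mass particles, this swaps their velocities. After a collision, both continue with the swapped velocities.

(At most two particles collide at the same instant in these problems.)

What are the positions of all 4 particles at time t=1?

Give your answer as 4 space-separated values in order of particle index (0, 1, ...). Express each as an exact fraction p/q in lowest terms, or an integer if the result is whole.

Collision at t=2/7: particles 0 and 1 swap velocities; positions: p0=62/7 p1=62/7 p2=86/7 p3=90/7; velocities now: v0=-4 v1=3 v2=1 v3=-4
Collision at t=2/5: particles 2 and 3 swap velocities; positions: p0=42/5 p1=46/5 p2=62/5 p3=62/5; velocities now: v0=-4 v1=3 v2=-4 v3=1
Collision at t=6/7: particles 1 and 2 swap velocities; positions: p0=46/7 p1=74/7 p2=74/7 p3=90/7; velocities now: v0=-4 v1=-4 v2=3 v3=1
Advance to t=1 (no further collisions before then); velocities: v0=-4 v1=-4 v2=3 v3=1; positions = 6 10 11 13

Answer: 6 10 11 13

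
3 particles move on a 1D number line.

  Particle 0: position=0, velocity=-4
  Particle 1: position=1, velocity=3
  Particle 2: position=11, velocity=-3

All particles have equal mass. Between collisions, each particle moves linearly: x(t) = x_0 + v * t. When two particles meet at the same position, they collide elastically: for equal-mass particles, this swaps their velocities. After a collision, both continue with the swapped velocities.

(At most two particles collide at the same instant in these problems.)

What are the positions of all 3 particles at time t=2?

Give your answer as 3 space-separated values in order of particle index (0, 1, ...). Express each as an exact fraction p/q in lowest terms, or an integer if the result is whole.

Answer: -8 5 7

Derivation:
Collision at t=5/3: particles 1 and 2 swap velocities; positions: p0=-20/3 p1=6 p2=6; velocities now: v0=-4 v1=-3 v2=3
Advance to t=2 (no further collisions before then); velocities: v0=-4 v1=-3 v2=3; positions = -8 5 7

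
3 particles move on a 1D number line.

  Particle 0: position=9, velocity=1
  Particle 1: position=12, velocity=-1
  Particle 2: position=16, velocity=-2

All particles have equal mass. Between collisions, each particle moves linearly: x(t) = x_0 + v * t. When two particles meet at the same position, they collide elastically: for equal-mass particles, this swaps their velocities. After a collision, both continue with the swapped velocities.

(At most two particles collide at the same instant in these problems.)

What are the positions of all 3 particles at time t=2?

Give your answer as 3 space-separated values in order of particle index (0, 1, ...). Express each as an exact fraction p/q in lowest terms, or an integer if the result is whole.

Answer: 10 11 12

Derivation:
Collision at t=3/2: particles 0 and 1 swap velocities; positions: p0=21/2 p1=21/2 p2=13; velocities now: v0=-1 v1=1 v2=-2
Advance to t=2 (no further collisions before then); velocities: v0=-1 v1=1 v2=-2; positions = 10 11 12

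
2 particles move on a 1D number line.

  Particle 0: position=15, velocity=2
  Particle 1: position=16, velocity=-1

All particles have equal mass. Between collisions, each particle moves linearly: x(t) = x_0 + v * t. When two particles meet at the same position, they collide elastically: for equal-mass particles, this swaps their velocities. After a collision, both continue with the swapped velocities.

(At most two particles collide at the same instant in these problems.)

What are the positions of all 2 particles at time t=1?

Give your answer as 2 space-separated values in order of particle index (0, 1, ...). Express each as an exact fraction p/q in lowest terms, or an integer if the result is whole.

Collision at t=1/3: particles 0 and 1 swap velocities; positions: p0=47/3 p1=47/3; velocities now: v0=-1 v1=2
Advance to t=1 (no further collisions before then); velocities: v0=-1 v1=2; positions = 15 17

Answer: 15 17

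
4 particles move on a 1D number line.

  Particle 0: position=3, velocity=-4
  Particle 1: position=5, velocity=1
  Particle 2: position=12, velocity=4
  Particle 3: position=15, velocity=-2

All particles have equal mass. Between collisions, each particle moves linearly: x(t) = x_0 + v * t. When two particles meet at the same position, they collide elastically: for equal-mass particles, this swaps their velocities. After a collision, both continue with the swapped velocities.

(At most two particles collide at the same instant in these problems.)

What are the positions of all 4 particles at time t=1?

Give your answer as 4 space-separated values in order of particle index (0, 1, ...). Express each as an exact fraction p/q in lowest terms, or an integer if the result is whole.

Answer: -1 6 13 16

Derivation:
Collision at t=1/2: particles 2 and 3 swap velocities; positions: p0=1 p1=11/2 p2=14 p3=14; velocities now: v0=-4 v1=1 v2=-2 v3=4
Advance to t=1 (no further collisions before then); velocities: v0=-4 v1=1 v2=-2 v3=4; positions = -1 6 13 16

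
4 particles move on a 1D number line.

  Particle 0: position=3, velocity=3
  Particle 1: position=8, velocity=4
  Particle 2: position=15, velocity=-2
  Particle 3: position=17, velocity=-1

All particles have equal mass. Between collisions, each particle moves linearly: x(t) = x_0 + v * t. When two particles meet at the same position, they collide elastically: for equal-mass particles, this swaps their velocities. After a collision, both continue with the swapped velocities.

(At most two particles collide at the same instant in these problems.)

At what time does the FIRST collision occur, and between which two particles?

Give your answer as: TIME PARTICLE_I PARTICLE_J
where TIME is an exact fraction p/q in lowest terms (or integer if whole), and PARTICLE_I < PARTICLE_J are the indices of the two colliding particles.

Answer: 7/6 1 2

Derivation:
Pair (0,1): pos 3,8 vel 3,4 -> not approaching (rel speed -1 <= 0)
Pair (1,2): pos 8,15 vel 4,-2 -> gap=7, closing at 6/unit, collide at t=7/6
Pair (2,3): pos 15,17 vel -2,-1 -> not approaching (rel speed -1 <= 0)
Earliest collision: t=7/6 between 1 and 2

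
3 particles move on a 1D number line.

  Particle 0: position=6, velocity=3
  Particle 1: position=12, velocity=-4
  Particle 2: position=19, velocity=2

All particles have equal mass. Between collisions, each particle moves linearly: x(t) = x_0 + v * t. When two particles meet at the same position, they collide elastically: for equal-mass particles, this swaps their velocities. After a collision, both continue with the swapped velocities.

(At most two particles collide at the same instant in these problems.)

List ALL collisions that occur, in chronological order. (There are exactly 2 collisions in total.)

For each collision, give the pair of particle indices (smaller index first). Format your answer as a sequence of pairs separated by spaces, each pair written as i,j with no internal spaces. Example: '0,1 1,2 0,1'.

Collision at t=6/7: particles 0 and 1 swap velocities; positions: p0=60/7 p1=60/7 p2=145/7; velocities now: v0=-4 v1=3 v2=2
Collision at t=13: particles 1 and 2 swap velocities; positions: p0=-40 p1=45 p2=45; velocities now: v0=-4 v1=2 v2=3

Answer: 0,1 1,2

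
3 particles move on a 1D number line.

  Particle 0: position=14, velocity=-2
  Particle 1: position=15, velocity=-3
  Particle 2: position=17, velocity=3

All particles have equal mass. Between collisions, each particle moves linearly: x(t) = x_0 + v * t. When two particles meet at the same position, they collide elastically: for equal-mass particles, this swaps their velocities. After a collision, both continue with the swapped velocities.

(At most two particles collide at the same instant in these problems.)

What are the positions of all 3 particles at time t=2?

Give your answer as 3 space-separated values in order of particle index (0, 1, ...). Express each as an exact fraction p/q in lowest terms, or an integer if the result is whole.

Answer: 9 10 23

Derivation:
Collision at t=1: particles 0 and 1 swap velocities; positions: p0=12 p1=12 p2=20; velocities now: v0=-3 v1=-2 v2=3
Advance to t=2 (no further collisions before then); velocities: v0=-3 v1=-2 v2=3; positions = 9 10 23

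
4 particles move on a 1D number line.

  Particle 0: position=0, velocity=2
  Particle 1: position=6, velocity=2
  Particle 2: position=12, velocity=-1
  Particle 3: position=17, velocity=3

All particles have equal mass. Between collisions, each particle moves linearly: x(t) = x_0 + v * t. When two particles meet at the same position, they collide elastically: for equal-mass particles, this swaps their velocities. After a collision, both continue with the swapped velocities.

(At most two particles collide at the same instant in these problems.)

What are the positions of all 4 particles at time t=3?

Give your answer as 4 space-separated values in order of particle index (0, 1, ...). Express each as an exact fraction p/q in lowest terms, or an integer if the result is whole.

Answer: 6 9 12 26

Derivation:
Collision at t=2: particles 1 and 2 swap velocities; positions: p0=4 p1=10 p2=10 p3=23; velocities now: v0=2 v1=-1 v2=2 v3=3
Advance to t=3 (no further collisions before then); velocities: v0=2 v1=-1 v2=2 v3=3; positions = 6 9 12 26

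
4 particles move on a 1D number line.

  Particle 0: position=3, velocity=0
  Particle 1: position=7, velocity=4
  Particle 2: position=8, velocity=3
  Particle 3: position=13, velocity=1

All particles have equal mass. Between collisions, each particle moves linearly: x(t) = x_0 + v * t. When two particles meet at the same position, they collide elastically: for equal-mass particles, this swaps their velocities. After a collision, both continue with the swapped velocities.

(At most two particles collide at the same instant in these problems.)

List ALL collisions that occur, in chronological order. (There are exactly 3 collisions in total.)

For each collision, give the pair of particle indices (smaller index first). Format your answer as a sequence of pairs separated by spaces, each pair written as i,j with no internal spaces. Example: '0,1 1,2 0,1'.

Answer: 1,2 2,3 1,2

Derivation:
Collision at t=1: particles 1 and 2 swap velocities; positions: p0=3 p1=11 p2=11 p3=14; velocities now: v0=0 v1=3 v2=4 v3=1
Collision at t=2: particles 2 and 3 swap velocities; positions: p0=3 p1=14 p2=15 p3=15; velocities now: v0=0 v1=3 v2=1 v3=4
Collision at t=5/2: particles 1 and 2 swap velocities; positions: p0=3 p1=31/2 p2=31/2 p3=17; velocities now: v0=0 v1=1 v2=3 v3=4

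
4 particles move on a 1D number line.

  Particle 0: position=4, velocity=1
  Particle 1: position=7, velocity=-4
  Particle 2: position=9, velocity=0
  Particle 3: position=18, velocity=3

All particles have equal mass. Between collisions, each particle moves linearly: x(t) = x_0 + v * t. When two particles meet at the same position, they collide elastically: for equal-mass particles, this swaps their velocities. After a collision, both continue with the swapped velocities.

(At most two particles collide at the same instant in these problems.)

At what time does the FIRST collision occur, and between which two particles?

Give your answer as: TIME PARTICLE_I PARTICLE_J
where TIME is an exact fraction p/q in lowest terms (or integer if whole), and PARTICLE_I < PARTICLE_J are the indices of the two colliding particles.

Pair (0,1): pos 4,7 vel 1,-4 -> gap=3, closing at 5/unit, collide at t=3/5
Pair (1,2): pos 7,9 vel -4,0 -> not approaching (rel speed -4 <= 0)
Pair (2,3): pos 9,18 vel 0,3 -> not approaching (rel speed -3 <= 0)
Earliest collision: t=3/5 between 0 and 1

Answer: 3/5 0 1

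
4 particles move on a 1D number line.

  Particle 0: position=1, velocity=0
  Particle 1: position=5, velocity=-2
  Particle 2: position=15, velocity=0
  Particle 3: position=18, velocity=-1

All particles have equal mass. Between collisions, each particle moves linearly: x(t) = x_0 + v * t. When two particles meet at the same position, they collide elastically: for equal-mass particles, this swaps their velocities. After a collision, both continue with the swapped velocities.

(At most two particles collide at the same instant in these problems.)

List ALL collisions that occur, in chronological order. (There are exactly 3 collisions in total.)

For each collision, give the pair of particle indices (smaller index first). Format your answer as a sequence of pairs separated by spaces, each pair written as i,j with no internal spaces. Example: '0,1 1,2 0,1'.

Collision at t=2: particles 0 and 1 swap velocities; positions: p0=1 p1=1 p2=15 p3=16; velocities now: v0=-2 v1=0 v2=0 v3=-1
Collision at t=3: particles 2 and 3 swap velocities; positions: p0=-1 p1=1 p2=15 p3=15; velocities now: v0=-2 v1=0 v2=-1 v3=0
Collision at t=17: particles 1 and 2 swap velocities; positions: p0=-29 p1=1 p2=1 p3=15; velocities now: v0=-2 v1=-1 v2=0 v3=0

Answer: 0,1 2,3 1,2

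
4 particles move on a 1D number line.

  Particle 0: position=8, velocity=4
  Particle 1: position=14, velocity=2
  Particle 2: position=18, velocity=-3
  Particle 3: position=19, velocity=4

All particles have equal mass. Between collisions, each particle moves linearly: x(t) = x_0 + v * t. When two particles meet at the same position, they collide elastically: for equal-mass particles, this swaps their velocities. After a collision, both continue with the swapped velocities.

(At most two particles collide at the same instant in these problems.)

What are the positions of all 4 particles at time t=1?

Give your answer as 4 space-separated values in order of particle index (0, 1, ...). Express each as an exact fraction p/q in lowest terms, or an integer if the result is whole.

Answer: 12 15 16 23

Derivation:
Collision at t=4/5: particles 1 and 2 swap velocities; positions: p0=56/5 p1=78/5 p2=78/5 p3=111/5; velocities now: v0=4 v1=-3 v2=2 v3=4
Advance to t=1 (no further collisions before then); velocities: v0=4 v1=-3 v2=2 v3=4; positions = 12 15 16 23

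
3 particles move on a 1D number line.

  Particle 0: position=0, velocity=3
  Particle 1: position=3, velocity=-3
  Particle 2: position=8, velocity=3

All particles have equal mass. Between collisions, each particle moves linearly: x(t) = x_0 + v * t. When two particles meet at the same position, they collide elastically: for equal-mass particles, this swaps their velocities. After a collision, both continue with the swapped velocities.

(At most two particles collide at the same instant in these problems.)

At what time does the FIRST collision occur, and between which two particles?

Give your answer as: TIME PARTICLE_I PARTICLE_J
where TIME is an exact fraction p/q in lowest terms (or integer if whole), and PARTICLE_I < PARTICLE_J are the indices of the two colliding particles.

Answer: 1/2 0 1

Derivation:
Pair (0,1): pos 0,3 vel 3,-3 -> gap=3, closing at 6/unit, collide at t=1/2
Pair (1,2): pos 3,8 vel -3,3 -> not approaching (rel speed -6 <= 0)
Earliest collision: t=1/2 between 0 and 1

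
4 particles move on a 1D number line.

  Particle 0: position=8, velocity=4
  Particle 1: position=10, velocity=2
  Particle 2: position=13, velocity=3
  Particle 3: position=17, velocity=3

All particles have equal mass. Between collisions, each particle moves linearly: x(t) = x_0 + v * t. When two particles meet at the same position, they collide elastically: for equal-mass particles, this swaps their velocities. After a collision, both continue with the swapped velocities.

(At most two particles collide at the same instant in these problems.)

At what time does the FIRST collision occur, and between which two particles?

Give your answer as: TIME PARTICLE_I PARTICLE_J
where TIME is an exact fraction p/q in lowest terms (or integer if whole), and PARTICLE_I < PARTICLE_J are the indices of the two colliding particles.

Answer: 1 0 1

Derivation:
Pair (0,1): pos 8,10 vel 4,2 -> gap=2, closing at 2/unit, collide at t=1
Pair (1,2): pos 10,13 vel 2,3 -> not approaching (rel speed -1 <= 0)
Pair (2,3): pos 13,17 vel 3,3 -> not approaching (rel speed 0 <= 0)
Earliest collision: t=1 between 0 and 1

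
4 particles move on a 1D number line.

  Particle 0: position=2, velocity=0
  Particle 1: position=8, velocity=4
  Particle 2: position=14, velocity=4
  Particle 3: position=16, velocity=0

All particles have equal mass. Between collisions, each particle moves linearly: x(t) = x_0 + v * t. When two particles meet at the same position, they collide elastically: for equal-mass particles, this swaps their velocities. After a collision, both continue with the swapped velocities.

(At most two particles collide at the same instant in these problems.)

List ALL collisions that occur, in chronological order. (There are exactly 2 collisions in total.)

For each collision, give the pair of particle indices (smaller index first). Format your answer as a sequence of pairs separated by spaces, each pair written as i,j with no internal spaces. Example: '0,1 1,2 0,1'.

Collision at t=1/2: particles 2 and 3 swap velocities; positions: p0=2 p1=10 p2=16 p3=16; velocities now: v0=0 v1=4 v2=0 v3=4
Collision at t=2: particles 1 and 2 swap velocities; positions: p0=2 p1=16 p2=16 p3=22; velocities now: v0=0 v1=0 v2=4 v3=4

Answer: 2,3 1,2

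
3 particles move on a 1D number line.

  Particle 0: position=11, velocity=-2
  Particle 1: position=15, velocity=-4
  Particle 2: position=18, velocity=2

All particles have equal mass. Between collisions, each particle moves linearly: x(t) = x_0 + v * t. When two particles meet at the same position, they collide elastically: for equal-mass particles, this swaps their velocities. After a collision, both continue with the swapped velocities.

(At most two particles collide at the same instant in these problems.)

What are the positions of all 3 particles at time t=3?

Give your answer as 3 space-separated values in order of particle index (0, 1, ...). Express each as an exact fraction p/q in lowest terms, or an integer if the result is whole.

Collision at t=2: particles 0 and 1 swap velocities; positions: p0=7 p1=7 p2=22; velocities now: v0=-4 v1=-2 v2=2
Advance to t=3 (no further collisions before then); velocities: v0=-4 v1=-2 v2=2; positions = 3 5 24

Answer: 3 5 24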